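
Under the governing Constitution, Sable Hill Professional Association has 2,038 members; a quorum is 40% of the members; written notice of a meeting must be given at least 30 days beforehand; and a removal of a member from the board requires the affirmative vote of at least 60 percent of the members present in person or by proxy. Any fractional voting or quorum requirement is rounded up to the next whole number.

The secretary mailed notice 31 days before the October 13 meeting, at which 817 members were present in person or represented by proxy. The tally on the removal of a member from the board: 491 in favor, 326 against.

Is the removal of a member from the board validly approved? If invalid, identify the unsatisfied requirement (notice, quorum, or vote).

Notice: 31 days given; 30 required. Satisfied.
Quorum: 40% of 2,038 = 815.20, rounded up to 816; 817 present. Satisfied.
Vote: requires three-fifths of those present (817); 3/5 of 817 = 490.20, rounded up to 491, so 491 needed; 491 in favor. Satisfied.

Valid — all requirements satisfied.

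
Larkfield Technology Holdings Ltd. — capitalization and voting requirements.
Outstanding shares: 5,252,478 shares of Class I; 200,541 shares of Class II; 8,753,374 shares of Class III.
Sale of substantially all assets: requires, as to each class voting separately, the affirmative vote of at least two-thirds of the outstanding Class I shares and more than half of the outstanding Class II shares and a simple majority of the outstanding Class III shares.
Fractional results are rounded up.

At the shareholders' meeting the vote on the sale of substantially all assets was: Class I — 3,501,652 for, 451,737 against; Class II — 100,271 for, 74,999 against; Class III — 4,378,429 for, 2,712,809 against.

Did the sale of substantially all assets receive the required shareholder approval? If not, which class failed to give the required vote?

Class I: 2/3 of 5252478 = 3501652; 3,501,652 required, 3,501,652 in favor — approved.
Class II: a majority of 200541 is 100271; 100,271 required, 100,271 in favor — approved.
Class III: a majority of 8753374 is 4376688; 4,376,688 required, 4,378,429 in favor — approved.

Approved — every class gave the required vote.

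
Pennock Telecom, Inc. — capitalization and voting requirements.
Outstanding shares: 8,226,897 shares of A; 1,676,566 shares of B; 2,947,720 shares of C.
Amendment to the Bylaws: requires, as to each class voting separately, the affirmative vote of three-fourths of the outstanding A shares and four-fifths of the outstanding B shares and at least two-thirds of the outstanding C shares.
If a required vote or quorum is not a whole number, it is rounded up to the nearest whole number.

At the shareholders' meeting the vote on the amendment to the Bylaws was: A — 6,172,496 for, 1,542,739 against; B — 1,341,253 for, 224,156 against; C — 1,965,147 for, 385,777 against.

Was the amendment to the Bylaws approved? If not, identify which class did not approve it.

A: 3/4 of 8226897 = 6170172.75, rounded up to 6170173; 6,170,173 required, 6,172,496 in favor — approved.
B: 4/5 of 1676566 = 1341252.80, rounded up to 1341253; 1,341,253 required, 1,341,253 in favor — approved.
C: 2/3 of 2947720 = 1965146.67, rounded up to 1965147; 1,965,147 required, 1,965,147 in favor — approved.

Approved — every class gave the required vote.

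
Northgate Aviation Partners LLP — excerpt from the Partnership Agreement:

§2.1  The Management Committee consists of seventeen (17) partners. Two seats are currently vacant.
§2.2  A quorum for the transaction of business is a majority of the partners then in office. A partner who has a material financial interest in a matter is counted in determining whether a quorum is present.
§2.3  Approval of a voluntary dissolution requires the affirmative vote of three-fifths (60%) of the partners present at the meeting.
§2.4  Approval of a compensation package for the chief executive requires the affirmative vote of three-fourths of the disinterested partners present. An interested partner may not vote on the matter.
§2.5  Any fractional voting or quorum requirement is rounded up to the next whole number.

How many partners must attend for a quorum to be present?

A majority of 15 is 8.

8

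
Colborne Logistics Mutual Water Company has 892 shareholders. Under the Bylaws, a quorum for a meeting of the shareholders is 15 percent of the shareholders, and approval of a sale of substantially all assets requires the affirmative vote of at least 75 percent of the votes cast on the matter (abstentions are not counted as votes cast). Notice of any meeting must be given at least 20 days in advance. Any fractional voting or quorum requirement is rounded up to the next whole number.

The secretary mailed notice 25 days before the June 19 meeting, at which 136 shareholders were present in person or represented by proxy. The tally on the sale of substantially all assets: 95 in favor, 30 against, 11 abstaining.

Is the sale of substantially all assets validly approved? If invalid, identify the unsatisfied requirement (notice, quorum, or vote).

Notice: 25 days given; 20 required. Satisfied.
Quorum: 15% of 892 = 133.80, rounded up to 134; 136 present. Satisfied.
Vote: requires three-fourths of the votes cast (136 − 11 abstaining = 125); 3/4 of 125 = 93.75, rounded up to 94, so 94 needed; 95 in favor. Satisfied.

Valid — all requirements satisfied.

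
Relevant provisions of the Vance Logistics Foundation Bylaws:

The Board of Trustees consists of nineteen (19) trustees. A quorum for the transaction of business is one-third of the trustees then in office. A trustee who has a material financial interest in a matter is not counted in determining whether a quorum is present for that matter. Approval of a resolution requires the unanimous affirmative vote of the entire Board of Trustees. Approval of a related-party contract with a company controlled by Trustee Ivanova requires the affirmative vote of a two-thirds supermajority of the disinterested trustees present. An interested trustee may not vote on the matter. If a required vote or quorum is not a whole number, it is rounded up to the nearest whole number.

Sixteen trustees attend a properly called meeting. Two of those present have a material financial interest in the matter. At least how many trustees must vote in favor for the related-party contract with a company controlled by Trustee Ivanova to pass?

10

The related-party contract with a company controlled by Trustee Ivanova requires two-thirds of the disinterested trustees present (16 − 2 = 14).
2/3 of 14 = 9.33, rounded up to 10.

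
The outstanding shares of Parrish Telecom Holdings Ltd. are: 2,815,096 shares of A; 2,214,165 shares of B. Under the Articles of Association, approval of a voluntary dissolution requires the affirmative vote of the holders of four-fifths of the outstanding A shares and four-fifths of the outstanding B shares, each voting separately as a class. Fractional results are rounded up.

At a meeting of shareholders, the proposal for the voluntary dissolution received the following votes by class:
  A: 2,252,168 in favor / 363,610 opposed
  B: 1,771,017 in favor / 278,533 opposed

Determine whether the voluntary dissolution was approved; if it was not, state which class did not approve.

Not approved — the B shares did not give the required vote.

A: 4/5 of 2815096 = 2252076.80, rounded up to 2252077; 2,252,077 required, 2,252,168 in favor — approved.
B: 4/5 of 2214165 = 1771332; 1,771,332 required, 1,771,017 in favor — not approved.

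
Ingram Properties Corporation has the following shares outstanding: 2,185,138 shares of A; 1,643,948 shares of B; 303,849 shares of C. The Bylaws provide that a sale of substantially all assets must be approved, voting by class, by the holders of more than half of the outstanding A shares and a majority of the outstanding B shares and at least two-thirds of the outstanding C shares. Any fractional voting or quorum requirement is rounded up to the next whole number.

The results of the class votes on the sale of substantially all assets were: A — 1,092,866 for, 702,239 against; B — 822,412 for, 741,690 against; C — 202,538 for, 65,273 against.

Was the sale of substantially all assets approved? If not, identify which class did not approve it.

A: a majority of 2185138 is 1092570; 1,092,570 required, 1,092,866 in favor — approved.
B: a majority of 1643948 is 821975; 821,975 required, 822,412 in favor — approved.
C: 2/3 of 303849 = 202566; 202,566 required, 202,538 in favor — not approved.

Not approved — the C shares did not give the required vote.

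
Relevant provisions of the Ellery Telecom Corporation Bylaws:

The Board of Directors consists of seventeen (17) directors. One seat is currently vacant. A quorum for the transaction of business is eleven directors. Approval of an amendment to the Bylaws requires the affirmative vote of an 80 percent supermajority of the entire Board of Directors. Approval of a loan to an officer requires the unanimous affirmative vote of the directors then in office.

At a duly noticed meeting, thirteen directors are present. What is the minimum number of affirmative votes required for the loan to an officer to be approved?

16

The loan to an officer requires the unanimous vote of the directors then in office (16).
Unanimous means all 16.
(Only 13 can vote, so the loan to an officer cannot pass at this meeting, but the required vote is still 16.)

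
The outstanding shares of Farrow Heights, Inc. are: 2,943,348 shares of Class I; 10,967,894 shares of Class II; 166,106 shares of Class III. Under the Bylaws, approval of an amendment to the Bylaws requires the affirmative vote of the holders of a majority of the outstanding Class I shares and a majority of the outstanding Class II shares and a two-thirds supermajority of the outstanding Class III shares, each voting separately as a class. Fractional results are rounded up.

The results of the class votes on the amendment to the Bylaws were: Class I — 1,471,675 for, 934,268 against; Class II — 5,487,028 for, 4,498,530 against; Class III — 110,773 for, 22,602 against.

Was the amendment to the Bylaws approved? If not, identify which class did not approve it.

Class I: a majority of 2943348 is 1471675; 1,471,675 required, 1,471,675 in favor — approved.
Class II: a majority of 10967894 is 5483948; 5,483,948 required, 5,487,028 in favor — approved.
Class III: 2/3 of 166106 = 110737.33, rounded up to 110738; 110,738 required, 110,773 in favor — approved.

Approved — every class gave the required vote.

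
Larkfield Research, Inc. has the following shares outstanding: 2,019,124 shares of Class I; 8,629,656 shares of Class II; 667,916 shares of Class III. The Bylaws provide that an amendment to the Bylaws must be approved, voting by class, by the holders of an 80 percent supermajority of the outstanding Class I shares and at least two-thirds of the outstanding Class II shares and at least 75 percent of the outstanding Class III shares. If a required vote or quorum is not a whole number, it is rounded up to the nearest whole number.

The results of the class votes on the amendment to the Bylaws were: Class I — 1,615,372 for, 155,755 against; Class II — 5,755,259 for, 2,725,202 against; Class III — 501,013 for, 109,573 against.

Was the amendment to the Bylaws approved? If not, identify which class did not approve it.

Class I: 4/5 of 2019124 = 1615299.20, rounded up to 1615300; 1,615,300 required, 1,615,372 in favor — approved.
Class II: 2/3 of 8629656 = 5753104; 5,753,104 required, 5,755,259 in favor — approved.
Class III: 3/4 of 667916 = 500937; 500,937 required, 501,013 in favor — approved.

Approved — every class gave the required vote.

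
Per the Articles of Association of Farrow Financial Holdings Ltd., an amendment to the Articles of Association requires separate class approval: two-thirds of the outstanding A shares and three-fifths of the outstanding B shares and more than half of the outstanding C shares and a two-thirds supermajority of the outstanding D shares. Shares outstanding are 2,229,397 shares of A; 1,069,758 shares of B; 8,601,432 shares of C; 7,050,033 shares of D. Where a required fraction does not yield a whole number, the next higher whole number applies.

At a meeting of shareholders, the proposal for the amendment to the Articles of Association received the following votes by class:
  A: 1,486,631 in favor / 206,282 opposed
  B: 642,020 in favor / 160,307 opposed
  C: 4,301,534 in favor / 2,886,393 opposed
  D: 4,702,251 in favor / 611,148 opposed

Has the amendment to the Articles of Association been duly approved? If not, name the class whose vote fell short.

A: 2/3 of 2229397 = 1486264.67, rounded up to 1486265; 1,486,265 required, 1,486,631 in favor — approved.
B: 3/5 of 1069758 = 641854.80, rounded up to 641855; 641,855 required, 642,020 in favor — approved.
C: a majority of 8601432 is 4300717; 4,300,717 required, 4,301,534 in favor — approved.
D: 2/3 of 7050033 = 4700022; 4,700,022 required, 4,702,251 in favor — approved.

Approved — every class gave the required vote.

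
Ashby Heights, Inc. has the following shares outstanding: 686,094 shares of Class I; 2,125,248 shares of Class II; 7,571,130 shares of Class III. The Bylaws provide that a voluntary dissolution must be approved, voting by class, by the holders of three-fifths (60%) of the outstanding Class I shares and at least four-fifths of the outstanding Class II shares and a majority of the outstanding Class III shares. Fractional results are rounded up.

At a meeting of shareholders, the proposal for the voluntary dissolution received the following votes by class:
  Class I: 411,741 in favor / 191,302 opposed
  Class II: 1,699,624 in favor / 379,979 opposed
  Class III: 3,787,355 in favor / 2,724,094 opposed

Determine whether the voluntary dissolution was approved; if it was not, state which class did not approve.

Class I: 3/5 of 686094 = 411656.40, rounded up to 411657; 411,657 required, 411,741 in favor — approved.
Class II: 4/5 of 2125248 = 1700198.40, rounded up to 1700199; 1,700,199 required, 1,699,624 in favor — not approved.
Class III: a majority of 7571130 is 3785566; 3,785,566 required, 3,787,355 in favor — approved.

Not approved — the Class II shares did not give the required vote.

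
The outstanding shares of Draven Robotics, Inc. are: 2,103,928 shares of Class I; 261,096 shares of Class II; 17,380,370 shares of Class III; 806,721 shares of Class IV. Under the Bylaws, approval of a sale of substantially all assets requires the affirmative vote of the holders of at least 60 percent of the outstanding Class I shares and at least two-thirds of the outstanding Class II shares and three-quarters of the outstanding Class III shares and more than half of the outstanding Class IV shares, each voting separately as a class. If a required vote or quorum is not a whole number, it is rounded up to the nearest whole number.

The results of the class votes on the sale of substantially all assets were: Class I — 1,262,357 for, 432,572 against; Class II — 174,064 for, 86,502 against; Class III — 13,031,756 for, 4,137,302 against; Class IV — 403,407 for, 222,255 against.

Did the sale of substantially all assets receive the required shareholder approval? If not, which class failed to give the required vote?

Class I: 3/5 of 2103928 = 1262356.80, rounded up to 1262357; 1,262,357 required, 1,262,357 in favor — approved.
Class II: 2/3 of 261096 = 174064; 174,064 required, 174,064 in favor — approved.
Class III: 3/4 of 17380370 = 13035277.50, rounded up to 13035278; 13,035,278 required, 13,031,756 in favor — not approved.
Class IV: a majority of 806721 is 403361; 403,361 required, 403,407 in favor — approved.

Not approved — the Class III shares did not give the required vote.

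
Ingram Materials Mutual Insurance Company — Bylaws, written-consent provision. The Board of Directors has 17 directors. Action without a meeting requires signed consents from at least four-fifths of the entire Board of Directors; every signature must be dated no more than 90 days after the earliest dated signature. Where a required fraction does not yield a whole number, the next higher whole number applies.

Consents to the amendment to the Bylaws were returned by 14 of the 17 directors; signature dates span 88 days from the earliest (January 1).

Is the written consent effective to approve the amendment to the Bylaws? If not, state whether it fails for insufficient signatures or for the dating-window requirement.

Effective — both the signature and dating-window requirements are satisfied.

Signatures required: at least four-fifths of 17 — 4/5 of 17 = 13.60, rounded up to 14, so 14 needed; 14 signed. Sufficient.
Dating window: the latest signature is 88 days after the earliest; the limit is 90 days. Within the window.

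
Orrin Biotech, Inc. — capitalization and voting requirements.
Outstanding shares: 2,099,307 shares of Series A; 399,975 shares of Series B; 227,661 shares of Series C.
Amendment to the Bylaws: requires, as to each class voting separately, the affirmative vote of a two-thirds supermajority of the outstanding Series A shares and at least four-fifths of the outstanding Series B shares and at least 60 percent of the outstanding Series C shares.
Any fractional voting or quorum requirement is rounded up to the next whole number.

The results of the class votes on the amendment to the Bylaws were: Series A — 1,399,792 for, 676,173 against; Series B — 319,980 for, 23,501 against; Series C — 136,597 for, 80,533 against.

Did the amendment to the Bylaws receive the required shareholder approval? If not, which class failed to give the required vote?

Series A: 2/3 of 2099307 = 1399538; 1,399,538 required, 1,399,792 in favor — approved.
Series B: 4/5 of 399975 = 319980; 319,980 required, 319,980 in favor — approved.
Series C: 3/5 of 227661 = 136596.60, rounded up to 136597; 136,597 required, 136,597 in favor — approved.

Approved — every class gave the required vote.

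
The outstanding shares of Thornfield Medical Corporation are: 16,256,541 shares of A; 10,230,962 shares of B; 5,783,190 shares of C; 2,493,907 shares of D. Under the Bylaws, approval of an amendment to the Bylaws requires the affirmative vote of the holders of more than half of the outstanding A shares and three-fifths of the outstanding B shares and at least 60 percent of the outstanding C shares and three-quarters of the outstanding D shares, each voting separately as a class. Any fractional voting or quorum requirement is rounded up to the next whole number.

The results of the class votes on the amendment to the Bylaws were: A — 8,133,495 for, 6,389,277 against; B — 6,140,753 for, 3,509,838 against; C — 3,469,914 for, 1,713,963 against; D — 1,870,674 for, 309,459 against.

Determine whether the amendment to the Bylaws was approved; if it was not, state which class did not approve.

Approved — every class gave the required vote.

A: a majority of 16256541 is 8128271; 8,128,271 required, 8,133,495 in favor — approved.
B: 3/5 of 10230962 = 6138577.20, rounded up to 6138578; 6,138,578 required, 6,140,753 in favor — approved.
C: 3/5 of 5783190 = 3469914; 3,469,914 required, 3,469,914 in favor — approved.
D: 3/4 of 2493907 = 1870430.25, rounded up to 1870431; 1,870,431 required, 1,870,674 in favor — approved.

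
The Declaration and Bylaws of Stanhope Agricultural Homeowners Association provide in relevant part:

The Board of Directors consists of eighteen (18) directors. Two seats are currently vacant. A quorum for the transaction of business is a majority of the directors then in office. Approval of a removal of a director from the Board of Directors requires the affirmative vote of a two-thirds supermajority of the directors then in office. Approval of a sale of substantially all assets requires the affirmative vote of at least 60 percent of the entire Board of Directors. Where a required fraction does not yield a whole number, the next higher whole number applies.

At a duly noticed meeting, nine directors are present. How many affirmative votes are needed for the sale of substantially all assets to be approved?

11

The sale of substantially all assets requires three-fifths of the entire Board of Directors (18).
3/5 of 18 = 10.80, rounded up to 11.
(Only 9 can vote, so the sale of substantially all assets cannot pass at this meeting, but the required vote is still 11.)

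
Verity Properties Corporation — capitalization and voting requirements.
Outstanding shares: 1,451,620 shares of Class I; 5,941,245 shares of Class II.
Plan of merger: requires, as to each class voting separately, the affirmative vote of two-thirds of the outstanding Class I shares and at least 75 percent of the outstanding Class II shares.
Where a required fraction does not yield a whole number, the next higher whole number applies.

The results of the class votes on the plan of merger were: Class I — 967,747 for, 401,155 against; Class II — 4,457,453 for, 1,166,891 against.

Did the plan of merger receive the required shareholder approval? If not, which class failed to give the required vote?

Class I: 2/3 of 1451620 = 967746.67, rounded up to 967747; 967,747 required, 967,747 in favor — approved.
Class II: 3/4 of 5941245 = 4455933.75, rounded up to 4455934; 4,455,934 required, 4,457,453 in favor — approved.

Approved — every class gave the required vote.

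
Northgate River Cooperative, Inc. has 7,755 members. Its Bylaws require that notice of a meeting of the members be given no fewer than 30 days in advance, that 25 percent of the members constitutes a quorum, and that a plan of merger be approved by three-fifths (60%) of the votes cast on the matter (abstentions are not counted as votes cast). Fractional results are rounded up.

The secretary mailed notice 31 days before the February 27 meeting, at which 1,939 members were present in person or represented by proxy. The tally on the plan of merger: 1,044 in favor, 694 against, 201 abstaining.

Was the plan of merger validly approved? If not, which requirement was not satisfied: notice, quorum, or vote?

Notice: 31 days given; 30 required. Satisfied.
Quorum: 25% of 7,755 = 1,938.75, rounded up to 1,939; 1,939 present. Satisfied.
Vote: requires three-fifths of the votes cast (1,939 − 201 abstaining = 1,738); 3/5 of 1738 = 1042.80, rounded up to 1043, so 1,043 needed; 1,044 in favor. Satisfied.

Valid — all requirements satisfied.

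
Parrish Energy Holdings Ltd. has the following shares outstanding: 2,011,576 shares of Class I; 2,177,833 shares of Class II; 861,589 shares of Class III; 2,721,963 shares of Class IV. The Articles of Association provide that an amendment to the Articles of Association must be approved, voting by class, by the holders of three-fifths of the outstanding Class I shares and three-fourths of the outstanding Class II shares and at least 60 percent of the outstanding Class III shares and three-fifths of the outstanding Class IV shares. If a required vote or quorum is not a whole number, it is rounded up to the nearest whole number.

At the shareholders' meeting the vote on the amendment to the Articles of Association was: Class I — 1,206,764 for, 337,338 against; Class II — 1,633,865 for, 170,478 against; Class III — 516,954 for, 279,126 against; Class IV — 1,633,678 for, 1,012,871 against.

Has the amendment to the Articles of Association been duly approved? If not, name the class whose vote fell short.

Not approved — the Class I shares did not give the required vote.

Class I: 3/5 of 2011576 = 1206945.60, rounded up to 1206946; 1,206,946 required, 1,206,764 in favor — not approved.
Class II: 3/4 of 2177833 = 1633374.75, rounded up to 1633375; 1,633,375 required, 1,633,865 in favor — approved.
Class III: 3/5 of 861589 = 516953.40, rounded up to 516954; 516,954 required, 516,954 in favor — approved.
Class IV: 3/5 of 2721963 = 1633177.80, rounded up to 1633178; 1,633,178 required, 1,633,678 in favor — approved.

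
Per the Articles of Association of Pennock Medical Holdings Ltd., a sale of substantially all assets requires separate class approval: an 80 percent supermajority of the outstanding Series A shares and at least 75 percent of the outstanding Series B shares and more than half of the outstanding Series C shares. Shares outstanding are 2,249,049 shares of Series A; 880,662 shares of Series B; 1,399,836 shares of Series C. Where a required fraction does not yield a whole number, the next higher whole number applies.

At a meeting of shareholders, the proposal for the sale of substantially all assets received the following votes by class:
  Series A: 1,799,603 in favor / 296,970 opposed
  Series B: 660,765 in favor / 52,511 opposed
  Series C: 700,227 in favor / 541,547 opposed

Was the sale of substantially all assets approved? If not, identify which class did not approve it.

Series A: 4/5 of 2249049 = 1799239.20, rounded up to 1799240; 1,799,240 required, 1,799,603 in favor — approved.
Series B: 3/4 of 880662 = 660496.50, rounded up to 660497; 660,497 required, 660,765 in favor — approved.
Series C: a majority of 1399836 is 699919; 699,919 required, 700,227 in favor — approved.

Approved — every class gave the required vote.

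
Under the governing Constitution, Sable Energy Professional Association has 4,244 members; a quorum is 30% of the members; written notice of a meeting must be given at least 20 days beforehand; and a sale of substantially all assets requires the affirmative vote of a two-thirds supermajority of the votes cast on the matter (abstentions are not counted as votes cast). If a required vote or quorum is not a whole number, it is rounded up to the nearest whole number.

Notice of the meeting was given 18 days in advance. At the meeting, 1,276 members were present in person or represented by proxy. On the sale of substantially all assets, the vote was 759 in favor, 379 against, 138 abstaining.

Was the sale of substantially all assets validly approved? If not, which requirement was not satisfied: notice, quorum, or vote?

Notice: 18 days given; 20 required. Not satisfied.
Quorum: 30% of 4,244 = 1,273.20, rounded up to 1,274; 1,276 present. Satisfied.
Vote: requires two-thirds of the votes cast (1,276 − 138 abstaining = 1,138); 2/3 of 1138 = 758.67, rounded up to 759, so 759 needed; 759 in favor. Satisfied.

Invalid — notice requirement not satisfied.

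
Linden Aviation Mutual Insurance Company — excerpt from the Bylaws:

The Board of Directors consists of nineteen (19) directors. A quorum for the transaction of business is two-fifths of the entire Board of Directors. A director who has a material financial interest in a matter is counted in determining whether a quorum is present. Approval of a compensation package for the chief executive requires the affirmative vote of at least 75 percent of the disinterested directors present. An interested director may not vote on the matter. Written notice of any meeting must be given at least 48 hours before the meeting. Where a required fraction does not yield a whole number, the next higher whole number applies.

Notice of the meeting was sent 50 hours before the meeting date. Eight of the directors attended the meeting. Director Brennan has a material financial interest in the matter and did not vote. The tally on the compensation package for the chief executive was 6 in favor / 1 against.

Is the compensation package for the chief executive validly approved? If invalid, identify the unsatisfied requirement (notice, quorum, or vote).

Valid — all requirements satisfied.

Notice: 50 hours given; 48 required (50 ≥ 48). Satisfied.
Quorum: 8 present (interested directors count toward quorum); quorum is 8. Satisfied.
Vote: the compensation package for the chief executive requires three-fourths of the disinterested directors present (8 − 1 = 7). 3/4 of 7 = 5.25, rounded up to 6, so 6 affirmative votes are needed; 6 voted in favor. Satisfied.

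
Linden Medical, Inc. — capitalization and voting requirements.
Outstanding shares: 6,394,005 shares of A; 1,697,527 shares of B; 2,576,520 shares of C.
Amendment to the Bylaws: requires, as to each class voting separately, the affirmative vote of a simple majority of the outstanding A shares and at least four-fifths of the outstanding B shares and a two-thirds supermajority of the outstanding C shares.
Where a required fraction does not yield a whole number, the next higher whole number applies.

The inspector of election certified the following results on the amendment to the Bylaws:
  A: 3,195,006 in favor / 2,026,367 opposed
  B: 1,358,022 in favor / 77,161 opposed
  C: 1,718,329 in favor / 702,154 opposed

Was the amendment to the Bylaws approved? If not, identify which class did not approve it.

A: a majority of 6394005 is 3197003; 3,197,003 required, 3,195,006 in favor — not approved.
B: 4/5 of 1697527 = 1358021.60, rounded up to 1358022; 1,358,022 required, 1,358,022 in favor — approved.
C: 2/3 of 2576520 = 1717680; 1,717,680 required, 1,718,329 in favor — approved.

Not approved — the A shares did not give the required vote.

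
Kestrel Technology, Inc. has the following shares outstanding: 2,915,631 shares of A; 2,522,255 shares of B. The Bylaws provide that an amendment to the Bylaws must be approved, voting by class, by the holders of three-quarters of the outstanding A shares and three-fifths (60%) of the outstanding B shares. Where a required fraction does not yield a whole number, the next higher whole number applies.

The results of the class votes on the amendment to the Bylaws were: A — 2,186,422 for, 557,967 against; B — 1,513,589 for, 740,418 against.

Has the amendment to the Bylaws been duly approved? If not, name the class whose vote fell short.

Not approved — the A shares did not give the required vote.

A: 3/4 of 2915631 = 2186723.25, rounded up to 2186724; 2,186,724 required, 2,186,422 in favor — not approved.
B: 3/5 of 2522255 = 1513353; 1,513,353 required, 1,513,589 in favor — approved.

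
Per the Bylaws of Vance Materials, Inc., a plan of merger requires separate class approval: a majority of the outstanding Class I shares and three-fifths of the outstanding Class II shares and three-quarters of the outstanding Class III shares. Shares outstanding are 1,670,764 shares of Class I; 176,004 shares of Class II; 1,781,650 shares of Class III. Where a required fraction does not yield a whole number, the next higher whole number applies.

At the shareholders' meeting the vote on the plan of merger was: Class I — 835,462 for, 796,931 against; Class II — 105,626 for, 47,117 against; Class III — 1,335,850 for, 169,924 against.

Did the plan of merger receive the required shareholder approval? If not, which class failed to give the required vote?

Class I: a majority of 1670764 is 835383; 835,383 required, 835,462 in favor — approved.
Class II: 3/5 of 176004 = 105602.40, rounded up to 105603; 105,603 required, 105,626 in favor — approved.
Class III: 3/4 of 1781650 = 1336237.50, rounded up to 1336238; 1,336,238 required, 1,335,850 in favor — not approved.

Not approved — the Class III shares did not give the required vote.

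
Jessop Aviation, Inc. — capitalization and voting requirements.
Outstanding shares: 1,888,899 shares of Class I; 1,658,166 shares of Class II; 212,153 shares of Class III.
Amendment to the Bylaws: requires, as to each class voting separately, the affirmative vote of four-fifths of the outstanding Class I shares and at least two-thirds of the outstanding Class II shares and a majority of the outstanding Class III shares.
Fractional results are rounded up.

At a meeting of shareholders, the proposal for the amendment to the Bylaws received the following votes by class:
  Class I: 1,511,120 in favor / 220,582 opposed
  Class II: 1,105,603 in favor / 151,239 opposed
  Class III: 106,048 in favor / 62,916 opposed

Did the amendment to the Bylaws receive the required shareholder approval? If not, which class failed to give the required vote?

Not approved — the Class III shares did not give the required vote.

Class I: 4/5 of 1888899 = 1511119.20, rounded up to 1511120; 1,511,120 required, 1,511,120 in favor — approved.
Class II: 2/3 of 1658166 = 1105444; 1,105,444 required, 1,105,603 in favor — approved.
Class III: a majority of 212153 is 106077; 106,077 required, 106,048 in favor — not approved.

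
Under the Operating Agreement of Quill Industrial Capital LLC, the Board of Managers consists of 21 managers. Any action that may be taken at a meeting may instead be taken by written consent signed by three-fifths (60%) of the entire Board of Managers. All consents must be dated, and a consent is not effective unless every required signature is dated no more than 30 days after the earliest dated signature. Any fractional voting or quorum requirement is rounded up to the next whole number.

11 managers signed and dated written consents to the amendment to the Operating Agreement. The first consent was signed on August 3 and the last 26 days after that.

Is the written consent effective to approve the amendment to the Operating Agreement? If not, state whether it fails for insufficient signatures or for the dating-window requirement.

Not effective — insufficient signatures.

Signatures required: three-fifths (60%) of 21 — 3/5 of 21 = 12.60, rounded up to 13, so 13 needed; 11 signed. Insufficient.
Dating window: the latest signature is 26 days after the earliest; the limit is 30 days. Within the window.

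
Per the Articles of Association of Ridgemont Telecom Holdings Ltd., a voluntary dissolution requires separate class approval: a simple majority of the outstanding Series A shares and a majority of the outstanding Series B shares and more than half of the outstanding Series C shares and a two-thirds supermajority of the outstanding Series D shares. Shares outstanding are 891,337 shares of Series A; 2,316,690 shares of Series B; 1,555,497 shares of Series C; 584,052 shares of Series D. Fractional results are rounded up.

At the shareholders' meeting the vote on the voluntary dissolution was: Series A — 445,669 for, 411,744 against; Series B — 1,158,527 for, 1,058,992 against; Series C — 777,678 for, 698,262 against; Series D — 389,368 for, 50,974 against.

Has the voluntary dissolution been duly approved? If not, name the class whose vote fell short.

Not approved — the Series C shares did not give the required vote.

Series A: a majority of 891337 is 445669; 445,669 required, 445,669 in favor — approved.
Series B: a majority of 2316690 is 1158346; 1,158,346 required, 1,158,527 in favor — approved.
Series C: a majority of 1555497 is 777749; 777,749 required, 777,678 in favor — not approved.
Series D: 2/3 of 584052 = 389368; 389,368 required, 389,368 in favor — approved.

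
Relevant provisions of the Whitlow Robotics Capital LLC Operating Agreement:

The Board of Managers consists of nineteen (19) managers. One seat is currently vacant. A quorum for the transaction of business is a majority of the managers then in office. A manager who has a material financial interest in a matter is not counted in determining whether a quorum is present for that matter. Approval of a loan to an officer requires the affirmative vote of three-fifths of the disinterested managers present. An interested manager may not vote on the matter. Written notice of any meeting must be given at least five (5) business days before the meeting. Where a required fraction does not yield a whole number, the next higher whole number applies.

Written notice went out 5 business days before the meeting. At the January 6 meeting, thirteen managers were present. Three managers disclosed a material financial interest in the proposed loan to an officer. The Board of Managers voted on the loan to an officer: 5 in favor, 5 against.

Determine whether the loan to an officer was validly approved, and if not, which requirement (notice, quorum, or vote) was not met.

Notice: 5 business days given; 5 required (5 ≥ 5). Satisfied.
Quorum: 13 present, but the 3 interested managers do not count, leaving 10. Quorum is 10. Satisfied.
Vote: the loan to an officer requires three-fifths of the disinterested managers present (13 − 3 = 10). 3/5 of 10 = 6, so 6 affirmative votes are needed; 5 voted in favor. Not satisfied.

Invalid — vote requirement not satisfied.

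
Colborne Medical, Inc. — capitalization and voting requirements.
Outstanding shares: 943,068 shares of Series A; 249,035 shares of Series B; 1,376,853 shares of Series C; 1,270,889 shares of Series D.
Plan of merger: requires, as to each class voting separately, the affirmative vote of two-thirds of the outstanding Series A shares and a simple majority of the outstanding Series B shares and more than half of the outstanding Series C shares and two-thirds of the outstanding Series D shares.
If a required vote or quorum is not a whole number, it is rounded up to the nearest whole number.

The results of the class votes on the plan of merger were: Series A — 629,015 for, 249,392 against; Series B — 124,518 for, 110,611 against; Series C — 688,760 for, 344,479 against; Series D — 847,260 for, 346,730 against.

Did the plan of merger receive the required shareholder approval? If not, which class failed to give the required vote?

Approved — every class gave the required vote.

Series A: 2/3 of 943068 = 628712; 628,712 required, 629,015 in favor — approved.
Series B: a majority of 249035 is 124518; 124,518 required, 124,518 in favor — approved.
Series C: a majority of 1376853 is 688427; 688,427 required, 688,760 in favor — approved.
Series D: 2/3 of 1270889 = 847259.33, rounded up to 847260; 847,260 required, 847,260 in favor — approved.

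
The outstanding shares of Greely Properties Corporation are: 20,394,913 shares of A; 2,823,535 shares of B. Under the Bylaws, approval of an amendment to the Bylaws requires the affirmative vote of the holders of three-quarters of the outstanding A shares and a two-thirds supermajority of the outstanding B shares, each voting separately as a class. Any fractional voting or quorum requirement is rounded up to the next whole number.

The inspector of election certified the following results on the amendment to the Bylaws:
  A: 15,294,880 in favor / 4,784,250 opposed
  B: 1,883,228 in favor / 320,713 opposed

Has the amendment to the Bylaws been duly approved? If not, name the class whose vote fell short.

Not approved — the A shares did not give the required vote.

A: 3/4 of 20394913 = 15296184.75, rounded up to 15296185; 15,296,185 required, 15,294,880 in favor — not approved.
B: 2/3 of 2823535 = 1882356.67, rounded up to 1882357; 1,882,357 required, 1,883,228 in favor — approved.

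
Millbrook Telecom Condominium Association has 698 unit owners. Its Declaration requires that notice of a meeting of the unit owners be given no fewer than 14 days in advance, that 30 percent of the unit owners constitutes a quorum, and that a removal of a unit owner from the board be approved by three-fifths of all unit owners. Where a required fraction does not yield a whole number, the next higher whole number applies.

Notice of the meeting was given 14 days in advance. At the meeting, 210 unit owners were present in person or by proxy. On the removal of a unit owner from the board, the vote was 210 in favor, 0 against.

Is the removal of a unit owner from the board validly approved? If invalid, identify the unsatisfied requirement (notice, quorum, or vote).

Notice: 14 days given; 14 required. Satisfied.
Quorum: 30% of 698 = 209.40, rounded up to 210; 210 present. Satisfied.
Vote: requires three-fifths of all unit owners (698); 3/5 of 698 = 418.80, rounded up to 419, so 419 needed; 210 in favor. Not satisfied.

Invalid — vote requirement not satisfied.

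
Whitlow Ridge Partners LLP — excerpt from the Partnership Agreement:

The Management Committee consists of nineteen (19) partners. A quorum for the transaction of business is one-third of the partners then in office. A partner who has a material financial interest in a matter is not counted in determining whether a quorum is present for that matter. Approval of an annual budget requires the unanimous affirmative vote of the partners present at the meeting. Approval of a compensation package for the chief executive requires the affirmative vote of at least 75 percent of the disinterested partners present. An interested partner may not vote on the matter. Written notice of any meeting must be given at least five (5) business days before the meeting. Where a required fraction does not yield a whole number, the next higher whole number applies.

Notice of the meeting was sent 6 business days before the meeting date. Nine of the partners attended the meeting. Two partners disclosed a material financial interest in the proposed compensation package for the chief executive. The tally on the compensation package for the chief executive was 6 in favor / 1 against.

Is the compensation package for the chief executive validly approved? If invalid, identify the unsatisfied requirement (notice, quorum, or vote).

Valid — all requirements satisfied.

Notice: 6 business days given; 5 required (6 ≥ 5). Satisfied.
Quorum: 9 present, but the 2 interested partners do not count, leaving 7. Quorum is 7. Satisfied.
Vote: the compensation package for the chief executive requires three-fourths of the disinterested partners present (9 − 2 = 7). 3/4 of 7 = 5.25, rounded up to 6, so 6 affirmative votes are needed; 6 voted in favor. Satisfied.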